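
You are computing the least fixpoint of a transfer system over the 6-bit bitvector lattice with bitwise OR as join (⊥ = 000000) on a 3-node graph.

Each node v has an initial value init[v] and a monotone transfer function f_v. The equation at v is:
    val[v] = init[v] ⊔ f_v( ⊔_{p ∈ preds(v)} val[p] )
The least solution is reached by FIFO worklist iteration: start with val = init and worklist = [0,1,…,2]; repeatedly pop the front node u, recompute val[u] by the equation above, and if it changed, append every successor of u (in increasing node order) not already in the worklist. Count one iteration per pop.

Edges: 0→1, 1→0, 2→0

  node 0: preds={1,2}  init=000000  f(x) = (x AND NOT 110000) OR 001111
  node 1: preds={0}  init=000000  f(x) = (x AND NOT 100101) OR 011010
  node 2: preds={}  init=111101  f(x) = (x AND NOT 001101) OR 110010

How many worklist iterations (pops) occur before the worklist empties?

4

Trace (4 dequeues):
  [1] u=0 | in 111101 | out 001111 | prev 000000 | push {}
  [2] u=1 | in 001111 | out 011010 | prev 000000 | push {0}
  [3] u=2 | in 000000 | out 111111 | prev 111101 | push {}
  [4] u=0 | in 111111 | out 001111 | ==

Converged values:
  [0] 001111
  [1] 011010
  [2] 111111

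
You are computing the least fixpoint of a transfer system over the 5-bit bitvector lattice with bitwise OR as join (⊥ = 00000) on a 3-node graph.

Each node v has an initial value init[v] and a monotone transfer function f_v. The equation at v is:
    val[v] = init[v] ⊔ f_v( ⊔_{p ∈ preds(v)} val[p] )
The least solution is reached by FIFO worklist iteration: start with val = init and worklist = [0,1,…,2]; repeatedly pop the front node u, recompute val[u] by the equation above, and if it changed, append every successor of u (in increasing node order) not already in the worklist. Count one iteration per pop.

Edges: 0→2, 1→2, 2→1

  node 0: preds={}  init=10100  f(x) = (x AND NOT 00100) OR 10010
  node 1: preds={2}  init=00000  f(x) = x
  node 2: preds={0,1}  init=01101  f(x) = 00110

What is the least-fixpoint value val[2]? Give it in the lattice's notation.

Iteration log — 5 steps:
  step 1. node 0  ⊔preds=00000  new=10110  old=10100  +wl: 
  step 2. node 1  ⊔preds=01101  new=01101  old=00000  +wl: 
  step 3. node 2  ⊔preds=11111  new=01111  old=01101  +wl: 1
  step 4. node 1  ⊔preds=01111  new=01111  old=01101  +wl: 2
  step 5. node 2  ⊔preds=11111  new=01111  stable

Least fixpoint reached:
  node 0: 10110
  node 1: 01111
  node 2: 01111

01111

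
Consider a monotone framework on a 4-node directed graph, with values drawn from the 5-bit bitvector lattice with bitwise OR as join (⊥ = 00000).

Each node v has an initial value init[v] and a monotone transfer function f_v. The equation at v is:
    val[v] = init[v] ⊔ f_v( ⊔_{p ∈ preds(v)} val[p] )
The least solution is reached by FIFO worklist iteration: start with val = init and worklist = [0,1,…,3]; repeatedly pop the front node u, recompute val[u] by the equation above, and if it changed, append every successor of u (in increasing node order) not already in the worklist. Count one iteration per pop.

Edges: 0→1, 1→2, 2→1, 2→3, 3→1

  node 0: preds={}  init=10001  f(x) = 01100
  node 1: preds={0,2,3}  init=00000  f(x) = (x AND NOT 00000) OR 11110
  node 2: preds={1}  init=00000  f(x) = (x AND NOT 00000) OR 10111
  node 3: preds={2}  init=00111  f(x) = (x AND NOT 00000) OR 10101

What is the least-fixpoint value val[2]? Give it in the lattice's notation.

11111

Trace (5 dequeues):
  [1] u=0 | in 00000 | out 11101 | prev 10001 | push {}
  [2] u=1 | in 11111 | out 11111 | prev 00000 | push {}
  [3] u=2 | in 11111 | out 11111 | prev 00000 | push {1}
  [4] u=3 | in 11111 | out 11111 | prev 00111 | push {}
  [5] u=1 | in 11111 | out 11111 | ==

Converged values:
  [0] 11101
  [1] 11111
  [2] 11111
  [3] 11111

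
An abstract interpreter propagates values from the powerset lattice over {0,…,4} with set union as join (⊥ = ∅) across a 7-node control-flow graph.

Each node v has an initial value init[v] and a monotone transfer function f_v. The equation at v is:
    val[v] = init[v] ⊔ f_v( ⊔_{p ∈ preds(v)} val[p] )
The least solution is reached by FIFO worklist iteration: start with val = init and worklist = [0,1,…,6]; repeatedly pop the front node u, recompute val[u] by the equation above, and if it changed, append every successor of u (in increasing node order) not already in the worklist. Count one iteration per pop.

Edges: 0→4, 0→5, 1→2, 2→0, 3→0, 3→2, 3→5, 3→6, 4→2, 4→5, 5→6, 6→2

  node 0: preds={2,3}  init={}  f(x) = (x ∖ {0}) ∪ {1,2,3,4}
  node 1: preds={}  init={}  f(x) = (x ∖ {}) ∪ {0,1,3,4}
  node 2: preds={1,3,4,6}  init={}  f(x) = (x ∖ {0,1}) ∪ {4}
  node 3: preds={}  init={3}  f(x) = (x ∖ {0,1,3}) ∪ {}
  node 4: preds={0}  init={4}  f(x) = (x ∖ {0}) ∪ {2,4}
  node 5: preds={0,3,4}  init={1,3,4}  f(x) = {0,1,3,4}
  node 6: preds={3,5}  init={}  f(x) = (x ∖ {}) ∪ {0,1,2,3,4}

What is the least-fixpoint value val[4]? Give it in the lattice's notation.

{1,2,3,4}

Trace (10 dequeues):
  [1] u=0 | in {3} | out {1,2,3,4} | prev {} | push {}
  [2] u=1 | in {} | out {0,1,3,4} | prev {} | push {}
  [3] u=2 | in {0,1,3,4} | out {3,4} | prev {} | push {0}
  [4] u=3 | in {} | out {3} | ==
  [5] u=4 | in {1,2,3,4} | out {1,2,3,4} | prev {4} | push {2}
  [6] u=5 | in {1,2,3,4} | out {0,1,3,4} | prev {1,3,4} | push {}
  [7] u=6 | in {0,1,3,4} | out {0,1,2,3,4} | prev {} | push {}
  [8] u=0 | in {3,4} | out {1,2,3,4} | ==
  [9] u=2 | in {0,1,2,3,4} | out {2,3,4} | prev {3,4} | push {0}
  [10] u=0 | in {2,3,4} | out {1,2,3,4} | ==

Converged values:
  [0] {1,2,3,4}
  [1] {0,1,3,4}
  [2] {2,3,4}
  [3] {3}
  [4] {1,2,3,4}
  [5] {0,1,3,4}
  [6] {0,1,2,3,4}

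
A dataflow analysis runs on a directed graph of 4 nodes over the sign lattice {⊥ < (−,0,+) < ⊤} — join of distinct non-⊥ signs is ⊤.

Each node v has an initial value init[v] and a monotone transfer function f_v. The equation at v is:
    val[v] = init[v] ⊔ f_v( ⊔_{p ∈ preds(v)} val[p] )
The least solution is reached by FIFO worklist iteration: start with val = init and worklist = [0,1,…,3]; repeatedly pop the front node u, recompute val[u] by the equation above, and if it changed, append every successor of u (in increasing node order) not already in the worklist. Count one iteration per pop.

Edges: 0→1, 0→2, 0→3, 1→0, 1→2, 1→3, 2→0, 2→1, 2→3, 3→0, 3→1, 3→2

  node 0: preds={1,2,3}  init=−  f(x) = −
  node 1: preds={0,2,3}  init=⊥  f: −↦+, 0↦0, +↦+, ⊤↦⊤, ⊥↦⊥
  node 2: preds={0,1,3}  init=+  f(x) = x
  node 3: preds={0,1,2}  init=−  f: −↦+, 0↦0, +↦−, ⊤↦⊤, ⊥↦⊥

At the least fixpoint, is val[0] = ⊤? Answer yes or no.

no

Iteration log — 7 steps:
  step 1. node 0  ⊔preds=⊤  new=−  stable
  step 2. node 1  ⊔preds=⊤  new=⊤  old=⊥  +wl: 0
  step 3. node 2  ⊔preds=⊤  new=⊤  old=+  +wl: 1
  step 4. node 3  ⊔preds=⊤  new=⊤  old=−  +wl: 2
  step 5. node 0  ⊔preds=⊤  new=−  stable
  step 6. node 1  ⊔preds=⊤  new=⊤  stable
  step 7. node 2  ⊔preds=⊤  new=⊤  stable

Least fixpoint reached:
  node 0: −
  node 1: ⊤
  node 2: ⊤
  node 3: ⊤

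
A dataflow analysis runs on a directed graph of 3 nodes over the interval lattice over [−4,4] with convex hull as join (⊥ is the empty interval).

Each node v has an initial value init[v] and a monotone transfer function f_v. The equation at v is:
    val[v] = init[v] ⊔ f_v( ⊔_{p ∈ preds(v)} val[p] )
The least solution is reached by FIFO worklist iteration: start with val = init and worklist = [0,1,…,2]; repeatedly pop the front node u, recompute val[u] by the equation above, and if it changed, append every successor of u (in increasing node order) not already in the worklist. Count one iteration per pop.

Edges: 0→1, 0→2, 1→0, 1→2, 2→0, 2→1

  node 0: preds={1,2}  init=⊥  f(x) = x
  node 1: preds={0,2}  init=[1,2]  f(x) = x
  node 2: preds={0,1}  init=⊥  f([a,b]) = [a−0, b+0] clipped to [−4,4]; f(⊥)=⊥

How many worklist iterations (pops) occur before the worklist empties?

Iteration log — 5 steps:
  step 1. node 0  ⊔preds=[1,2]  new=[1,2]  old=⊥  +wl: 
  step 2. node 1  ⊔preds=[1,2]  new=[1,2]  stable
  step 3. node 2  ⊔preds=[1,2]  new=[1,2]  old=⊥  +wl: 0,1
  step 4. node 0  ⊔preds=[1,2]  new=[1,2]  stable
  step 5. node 1  ⊔preds=[1,2]  new=[1,2]  stable

Least fixpoint reached:
  node 0: [1,2]
  node 1: [1,2]
  node 2: [1,2]

5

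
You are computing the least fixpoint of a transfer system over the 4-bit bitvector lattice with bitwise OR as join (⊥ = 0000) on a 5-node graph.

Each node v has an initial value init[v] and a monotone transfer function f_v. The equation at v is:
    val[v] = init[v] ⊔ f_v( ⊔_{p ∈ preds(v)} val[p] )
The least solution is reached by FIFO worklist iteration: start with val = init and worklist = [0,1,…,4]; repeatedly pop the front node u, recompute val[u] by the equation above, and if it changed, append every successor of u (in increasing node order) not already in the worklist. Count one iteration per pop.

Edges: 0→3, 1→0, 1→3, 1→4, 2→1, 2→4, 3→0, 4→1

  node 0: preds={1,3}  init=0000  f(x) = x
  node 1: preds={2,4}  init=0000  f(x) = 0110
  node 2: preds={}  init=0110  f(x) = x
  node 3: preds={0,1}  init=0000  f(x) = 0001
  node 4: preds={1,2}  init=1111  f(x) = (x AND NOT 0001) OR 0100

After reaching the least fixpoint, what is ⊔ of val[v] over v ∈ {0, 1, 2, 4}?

1111

Worklist (7 pops):
  #1 pop 0: in=0000 → 0000 (no change)
  #2 pop 1: in=1111 → 0110 (was 0000); enqueue [0]
  #3 pop 2: in=0000 → 0110 (no change)
  #4 pop 3: in=0110 → 0001 (was 0000); enqueue []
  #5 pop 4: in=0110 → 1111 (no change)
  #6 pop 0: in=0111 → 0111 (was 0000); enqueue [3]
  #7 pop 3: in=0111 → 0001 (no change)

Fixpoint:
  val[0] = 0111
  val[1] = 0110
  val[2] = 0110
  val[3] = 0001
  val[4] = 1111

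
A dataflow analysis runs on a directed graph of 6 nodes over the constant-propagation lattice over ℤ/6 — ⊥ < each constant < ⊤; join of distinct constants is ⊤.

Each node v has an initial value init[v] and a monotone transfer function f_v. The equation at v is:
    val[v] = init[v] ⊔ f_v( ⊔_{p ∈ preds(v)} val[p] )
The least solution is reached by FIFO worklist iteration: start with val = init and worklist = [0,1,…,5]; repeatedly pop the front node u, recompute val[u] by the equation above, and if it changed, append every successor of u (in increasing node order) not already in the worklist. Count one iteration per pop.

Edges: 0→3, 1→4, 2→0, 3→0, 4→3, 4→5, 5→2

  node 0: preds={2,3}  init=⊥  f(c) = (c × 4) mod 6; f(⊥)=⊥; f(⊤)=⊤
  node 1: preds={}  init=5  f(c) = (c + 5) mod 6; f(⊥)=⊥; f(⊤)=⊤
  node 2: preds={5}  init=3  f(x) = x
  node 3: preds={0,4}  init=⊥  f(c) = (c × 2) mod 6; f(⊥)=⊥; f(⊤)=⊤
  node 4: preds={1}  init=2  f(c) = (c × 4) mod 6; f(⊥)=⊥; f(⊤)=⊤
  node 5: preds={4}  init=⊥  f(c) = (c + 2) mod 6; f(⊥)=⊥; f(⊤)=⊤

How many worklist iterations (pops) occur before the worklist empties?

Iteration log — 10 steps:
  step 1. node 0  ⊔preds=3  new=0  old=⊥  +wl: 
  step 2. node 1  ⊔preds=⊥  new=5  stable
  step 3. node 2  ⊔preds=⊥  new=3  stable
  step 4. node 3  ⊔preds=⊤  new=⊤  old=⊥  +wl: 0
  step 5. node 4  ⊔preds=5  new=2  stable
  step 6. node 5  ⊔preds=2  new=4  old=⊥  +wl: 2
  step 7. node 0  ⊔preds=⊤  new=⊤  old=0  +wl: 3
  step 8. node 2  ⊔preds=4  new=⊤  old=3  +wl: 0
  step 9. node 3  ⊔preds=⊤  new=⊤  stable
  step 10. node 0  ⊔preds=⊤  new=⊤  stable

Least fixpoint reached:
  node 0: ⊤
  node 1: 5
  node 2: ⊤
  node 3: ⊤
  node 4: 2
  node 5: 4

10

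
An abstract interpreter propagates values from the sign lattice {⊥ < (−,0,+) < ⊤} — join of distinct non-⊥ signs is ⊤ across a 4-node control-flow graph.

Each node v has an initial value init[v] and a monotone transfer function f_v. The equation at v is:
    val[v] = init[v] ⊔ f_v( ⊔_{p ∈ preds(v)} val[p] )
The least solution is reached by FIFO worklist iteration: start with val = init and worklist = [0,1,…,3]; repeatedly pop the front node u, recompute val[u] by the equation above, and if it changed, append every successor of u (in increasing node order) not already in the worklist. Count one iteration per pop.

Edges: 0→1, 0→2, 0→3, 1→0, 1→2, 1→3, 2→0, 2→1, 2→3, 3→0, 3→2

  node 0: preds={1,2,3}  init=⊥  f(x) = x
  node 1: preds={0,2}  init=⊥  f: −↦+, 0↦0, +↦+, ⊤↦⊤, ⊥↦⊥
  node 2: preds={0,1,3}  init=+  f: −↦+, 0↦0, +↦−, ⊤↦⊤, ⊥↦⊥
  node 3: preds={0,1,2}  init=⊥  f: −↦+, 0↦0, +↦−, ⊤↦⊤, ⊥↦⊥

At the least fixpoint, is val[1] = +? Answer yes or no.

no

Trace (9 dequeues):
  [1] u=0 | in + | out + | prev ⊥ | push {}
  [2] u=1 | in + | out + | prev ⊥ | push {0}
  [3] u=2 | in + | out ⊤ | prev + | push {1}
  [4] u=3 | in ⊤ | out ⊤ | prev ⊥ | push {2}
  [5] u=0 | in ⊤ | out ⊤ | prev + | push {3}
  [6] u=1 | in ⊤ | out ⊤ | prev + | push {0}
  [7] u=2 | in ⊤ | out ⊤ | ==
  [8] u=3 | in ⊤ | out ⊤ | ==
  [9] u=0 | in ⊤ | out ⊤ | ==

Converged values:
  [0] ⊤
  [1] ⊤
  [2] ⊤
  [3] ⊤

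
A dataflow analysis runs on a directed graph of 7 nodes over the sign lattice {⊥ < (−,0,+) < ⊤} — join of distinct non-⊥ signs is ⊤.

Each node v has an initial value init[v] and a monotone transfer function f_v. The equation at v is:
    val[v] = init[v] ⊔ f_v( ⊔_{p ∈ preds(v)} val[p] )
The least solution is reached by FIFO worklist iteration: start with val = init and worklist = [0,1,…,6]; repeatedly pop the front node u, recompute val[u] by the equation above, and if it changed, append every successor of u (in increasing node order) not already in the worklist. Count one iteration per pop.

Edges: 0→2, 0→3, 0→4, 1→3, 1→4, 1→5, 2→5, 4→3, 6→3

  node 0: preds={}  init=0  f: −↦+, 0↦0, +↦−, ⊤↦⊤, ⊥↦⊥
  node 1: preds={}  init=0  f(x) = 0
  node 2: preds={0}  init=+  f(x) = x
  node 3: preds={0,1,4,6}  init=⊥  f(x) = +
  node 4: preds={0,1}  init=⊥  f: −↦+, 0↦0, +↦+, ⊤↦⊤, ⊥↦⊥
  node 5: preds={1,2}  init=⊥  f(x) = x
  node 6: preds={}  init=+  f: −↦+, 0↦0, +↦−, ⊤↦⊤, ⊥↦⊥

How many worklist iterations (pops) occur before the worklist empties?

Trace (8 dequeues):
  [1] u=0 | in ⊥ | out 0 | ==
  [2] u=1 | in ⊥ | out 0 | ==
  [3] u=2 | in 0 | out ⊤ | prev + | push {}
  [4] u=3 | in ⊤ | out + | prev ⊥ | push {}
  [5] u=4 | in 0 | out 0 | prev ⊥ | push {3}
  [6] u=5 | in ⊤ | out ⊤ | prev ⊥ | push {}
  [7] u=6 | in ⊥ | out + | ==
  [8] u=3 | in ⊤ | out + | ==

Converged values:
  [0] 0
  [1] 0
  [2] ⊤
  [3] +
  [4] 0
  [5] ⊤
  [6] +

8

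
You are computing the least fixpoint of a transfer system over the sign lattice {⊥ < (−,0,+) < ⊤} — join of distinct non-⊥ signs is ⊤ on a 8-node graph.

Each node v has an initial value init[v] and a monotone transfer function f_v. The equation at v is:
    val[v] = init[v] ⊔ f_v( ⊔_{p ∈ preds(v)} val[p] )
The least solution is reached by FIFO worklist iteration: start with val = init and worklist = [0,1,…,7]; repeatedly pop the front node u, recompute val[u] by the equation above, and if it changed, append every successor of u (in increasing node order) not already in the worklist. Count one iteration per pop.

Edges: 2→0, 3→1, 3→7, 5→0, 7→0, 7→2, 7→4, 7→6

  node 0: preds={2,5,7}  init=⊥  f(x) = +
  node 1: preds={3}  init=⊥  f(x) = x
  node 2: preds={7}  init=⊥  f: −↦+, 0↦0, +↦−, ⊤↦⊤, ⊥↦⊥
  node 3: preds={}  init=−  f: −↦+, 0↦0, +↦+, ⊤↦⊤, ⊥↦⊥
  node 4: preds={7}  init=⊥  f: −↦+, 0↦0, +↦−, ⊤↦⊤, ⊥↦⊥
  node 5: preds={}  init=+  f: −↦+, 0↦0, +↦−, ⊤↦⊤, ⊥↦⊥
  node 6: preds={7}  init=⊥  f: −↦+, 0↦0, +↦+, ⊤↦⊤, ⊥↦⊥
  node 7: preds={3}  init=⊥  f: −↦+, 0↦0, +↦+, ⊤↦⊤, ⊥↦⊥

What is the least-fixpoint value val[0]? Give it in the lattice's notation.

Iteration log — 13 steps:
  step 1. node 0  ⊔preds=+  new=+  old=⊥  +wl: 
  step 2. node 1  ⊔preds=−  new=−  old=⊥  +wl: 
  step 3. node 2  ⊔preds=⊥  new=⊥  stable
  step 4. node 3  ⊔preds=⊥  new=−  stable
  step 5. node 4  ⊔preds=⊥  new=⊥  stable
  step 6. node 5  ⊔preds=⊥  new=+  stable
  step 7. node 6  ⊔preds=⊥  new=⊥  stable
  step 8. node 7  ⊔preds=−  new=+  old=⊥  +wl: 0,2,4,6
  step 9. node 0  ⊔preds=+  new=+  stable
  step 10. node 2  ⊔preds=+  new=−  old=⊥  +wl: 0
  step 11. node 4  ⊔preds=+  new=−  old=⊥  +wl: 
  step 12. node 6  ⊔preds=+  new=+  old=⊥  +wl: 
  step 13. node 0  ⊔preds=⊤  new=+  stable

Least fixpoint reached:
  node 0: +
  node 1: −
  node 2: −
  node 3: −
  node 4: −
  node 5: +
  node 6: +
  node 7: +

+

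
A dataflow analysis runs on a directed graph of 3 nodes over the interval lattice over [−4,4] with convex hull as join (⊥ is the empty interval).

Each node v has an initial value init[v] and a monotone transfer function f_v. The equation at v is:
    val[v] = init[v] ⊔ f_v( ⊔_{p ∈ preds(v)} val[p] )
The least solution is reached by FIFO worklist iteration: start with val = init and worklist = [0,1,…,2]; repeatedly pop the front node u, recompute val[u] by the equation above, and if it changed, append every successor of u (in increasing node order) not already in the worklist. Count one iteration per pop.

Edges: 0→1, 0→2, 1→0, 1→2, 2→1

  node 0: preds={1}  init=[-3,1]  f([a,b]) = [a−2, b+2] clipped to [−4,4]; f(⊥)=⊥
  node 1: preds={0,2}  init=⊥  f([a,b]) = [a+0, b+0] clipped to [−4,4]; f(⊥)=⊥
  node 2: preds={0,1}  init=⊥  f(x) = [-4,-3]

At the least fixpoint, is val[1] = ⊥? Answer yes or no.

no

Worklist (10 pops):
  #1 pop 0: in=⊥ → [-3,1] (no change)
  #2 pop 1: in=[-3,1] → [-3,1] (was ⊥); enqueue [0]
  #3 pop 2: in=[-3,1] → [-4,-3] (was ⊥); enqueue [1]
  #4 pop 0: in=[-3,1] → [-4,3] (was [-3,1]); enqueue [2]
  #5 pop 1: in=[-4,3] → [-4,3] (was [-3,1]); enqueue [0]
  #6 pop 2: in=[-4,3] → [-4,-3] (no change)
  #7 pop 0: in=[-4,3] → [-4,4] (was [-4,3]); enqueue [1,2]
  #8 pop 1: in=[-4,4] → [-4,4] (was [-4,3]); enqueue [0]
  #9 pop 2: in=[-4,4] → [-4,-3] (no change)
  #10 pop 0: in=[-4,4] → [-4,4] (no change)

Fixpoint:
  val[0] = [-4,4]
  val[1] = [-4,4]
  val[2] = [-4,-3]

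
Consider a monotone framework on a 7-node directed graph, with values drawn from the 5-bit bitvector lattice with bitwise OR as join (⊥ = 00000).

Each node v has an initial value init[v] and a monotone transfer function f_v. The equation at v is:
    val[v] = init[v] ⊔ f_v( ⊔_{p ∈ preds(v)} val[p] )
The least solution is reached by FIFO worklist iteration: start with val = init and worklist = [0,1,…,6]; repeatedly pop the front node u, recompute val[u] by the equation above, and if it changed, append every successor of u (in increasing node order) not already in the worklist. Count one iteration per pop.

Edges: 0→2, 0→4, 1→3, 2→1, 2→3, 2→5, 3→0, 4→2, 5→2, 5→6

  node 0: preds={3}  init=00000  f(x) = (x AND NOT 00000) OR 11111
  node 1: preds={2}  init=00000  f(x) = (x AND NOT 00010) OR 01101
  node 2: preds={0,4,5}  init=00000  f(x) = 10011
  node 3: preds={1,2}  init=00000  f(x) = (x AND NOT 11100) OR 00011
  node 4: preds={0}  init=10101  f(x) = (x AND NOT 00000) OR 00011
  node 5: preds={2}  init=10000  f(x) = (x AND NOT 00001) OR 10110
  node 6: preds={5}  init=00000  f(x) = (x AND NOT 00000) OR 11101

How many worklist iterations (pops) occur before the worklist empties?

Worklist (11 pops):
  #1 pop 0: in=00000 → 11111 (was 00000); enqueue []
  #2 pop 1: in=00000 → 01101 (was 00000); enqueue []
  #3 pop 2: in=11111 → 10011 (was 00000); enqueue [1]
  #4 pop 3: in=11111 → 00011 (was 00000); enqueue [0]
  #5 pop 4: in=11111 → 11111 (was 10101); enqueue [2]
  #6 pop 5: in=10011 → 10110 (was 10000); enqueue []
  #7 pop 6: in=10110 → 11111 (was 00000); enqueue []
  #8 pop 1: in=10011 → 11101 (was 01101); enqueue [3]
  #9 pop 0: in=00011 → 11111 (no change)
  #10 pop 2: in=11111 → 10011 (no change)
  #11 pop 3: in=11111 → 00011 (no change)

Fixpoint:
  val[0] = 11111
  val[1] = 11101
  val[2] = 10011
  val[3] = 00011
  val[4] = 11111
  val[5] = 10110
  val[6] = 11111

11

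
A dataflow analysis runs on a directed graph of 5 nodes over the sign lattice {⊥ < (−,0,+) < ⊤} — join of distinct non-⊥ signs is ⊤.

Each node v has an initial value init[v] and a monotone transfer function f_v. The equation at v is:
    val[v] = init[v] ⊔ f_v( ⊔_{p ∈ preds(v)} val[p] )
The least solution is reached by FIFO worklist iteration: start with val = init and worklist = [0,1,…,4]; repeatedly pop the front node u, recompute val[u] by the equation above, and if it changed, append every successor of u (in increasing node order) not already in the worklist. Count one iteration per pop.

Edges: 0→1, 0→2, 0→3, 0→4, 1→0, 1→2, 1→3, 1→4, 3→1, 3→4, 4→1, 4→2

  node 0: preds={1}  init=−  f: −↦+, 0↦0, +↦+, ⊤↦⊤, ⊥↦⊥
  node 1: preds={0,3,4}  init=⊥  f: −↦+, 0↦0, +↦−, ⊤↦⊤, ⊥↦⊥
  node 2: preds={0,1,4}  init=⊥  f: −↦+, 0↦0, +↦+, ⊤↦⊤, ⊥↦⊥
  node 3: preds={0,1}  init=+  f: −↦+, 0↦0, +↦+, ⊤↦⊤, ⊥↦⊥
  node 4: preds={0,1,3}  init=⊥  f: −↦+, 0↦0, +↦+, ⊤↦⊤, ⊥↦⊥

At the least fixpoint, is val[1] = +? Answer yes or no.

Iteration log — 10 steps:
  step 1. node 0  ⊔preds=⊥  new=−  stable
  step 2. node 1  ⊔preds=⊤  new=⊤  old=⊥  +wl: 0
  step 3. node 2  ⊔preds=⊤  new=⊤  old=⊥  +wl: 
  step 4. node 3  ⊔preds=⊤  new=⊤  old=+  +wl: 1
  step 5. node 4  ⊔preds=⊤  new=⊤  old=⊥  +wl: 2
  step 6. node 0  ⊔preds=⊤  new=⊤  old=−  +wl: 3,4
  step 7. node 1  ⊔preds=⊤  new=⊤  stable
  step 8. node 2  ⊔preds=⊤  new=⊤  stable
  step 9. node 3  ⊔preds=⊤  new=⊤  stable
  step 10. node 4  ⊔preds=⊤  new=⊤  stable

Least fixpoint reached:
  node 0: ⊤
  node 1: ⊤
  node 2: ⊤
  node 3: ⊤
  node 4: ⊤

no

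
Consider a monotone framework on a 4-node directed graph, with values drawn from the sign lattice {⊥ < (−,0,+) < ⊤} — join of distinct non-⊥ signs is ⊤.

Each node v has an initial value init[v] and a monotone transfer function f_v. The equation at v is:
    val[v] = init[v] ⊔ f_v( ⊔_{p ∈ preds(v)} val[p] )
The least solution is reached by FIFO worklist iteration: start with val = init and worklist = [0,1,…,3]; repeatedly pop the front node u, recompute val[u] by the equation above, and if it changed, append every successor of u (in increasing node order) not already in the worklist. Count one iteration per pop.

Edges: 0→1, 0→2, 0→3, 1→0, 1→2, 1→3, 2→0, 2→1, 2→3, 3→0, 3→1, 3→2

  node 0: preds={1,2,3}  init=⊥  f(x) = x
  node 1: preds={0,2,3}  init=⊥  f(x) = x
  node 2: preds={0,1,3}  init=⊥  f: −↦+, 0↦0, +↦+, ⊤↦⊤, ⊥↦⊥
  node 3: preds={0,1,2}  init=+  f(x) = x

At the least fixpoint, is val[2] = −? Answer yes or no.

Worklist (6 pops):
  #1 pop 0: in=+ → + (was ⊥); enqueue []
  #2 pop 1: in=+ → + (was ⊥); enqueue [0]
  #3 pop 2: in=+ → + (was ⊥); enqueue [1]
  #4 pop 3: in=+ → + (no change)
  #5 pop 0: in=+ → + (no change)
  #6 pop 1: in=+ → + (no change)

Fixpoint:
  val[0] = +
  val[1] = +
  val[2] = +
  val[3] = +

no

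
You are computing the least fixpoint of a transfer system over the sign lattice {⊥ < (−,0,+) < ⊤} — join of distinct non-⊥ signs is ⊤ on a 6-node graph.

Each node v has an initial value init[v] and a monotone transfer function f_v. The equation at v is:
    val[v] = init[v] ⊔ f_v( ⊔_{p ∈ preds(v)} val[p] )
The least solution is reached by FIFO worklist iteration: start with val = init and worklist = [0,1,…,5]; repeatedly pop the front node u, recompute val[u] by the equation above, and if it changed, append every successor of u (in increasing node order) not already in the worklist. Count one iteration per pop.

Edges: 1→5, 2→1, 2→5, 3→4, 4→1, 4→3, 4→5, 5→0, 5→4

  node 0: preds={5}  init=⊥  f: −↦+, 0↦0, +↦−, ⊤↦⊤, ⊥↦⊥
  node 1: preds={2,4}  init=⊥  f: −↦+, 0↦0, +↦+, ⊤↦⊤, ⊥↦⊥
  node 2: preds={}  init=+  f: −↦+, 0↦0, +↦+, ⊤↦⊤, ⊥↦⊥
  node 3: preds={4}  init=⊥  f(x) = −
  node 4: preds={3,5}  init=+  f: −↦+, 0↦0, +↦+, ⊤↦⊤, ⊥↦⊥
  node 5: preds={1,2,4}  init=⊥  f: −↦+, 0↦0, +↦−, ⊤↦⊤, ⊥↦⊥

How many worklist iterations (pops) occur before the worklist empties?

8

Worklist (8 pops):
  #1 pop 0: in=⊥ → ⊥ (no change)
  #2 pop 1: in=+ → + (was ⊥); enqueue []
  #3 pop 2: in=⊥ → + (no change)
  #4 pop 3: in=+ → − (was ⊥); enqueue []
  #5 pop 4: in=− → + (no change)
  #6 pop 5: in=+ → − (was ⊥); enqueue [0,4]
  #7 pop 0: in=− → + (was ⊥); enqueue []
  #8 pop 4: in=− → + (no change)

Fixpoint:
  val[0] = +
  val[1] = +
  val[2] = +
  val[3] = −
  val[4] = +
  val[5] = −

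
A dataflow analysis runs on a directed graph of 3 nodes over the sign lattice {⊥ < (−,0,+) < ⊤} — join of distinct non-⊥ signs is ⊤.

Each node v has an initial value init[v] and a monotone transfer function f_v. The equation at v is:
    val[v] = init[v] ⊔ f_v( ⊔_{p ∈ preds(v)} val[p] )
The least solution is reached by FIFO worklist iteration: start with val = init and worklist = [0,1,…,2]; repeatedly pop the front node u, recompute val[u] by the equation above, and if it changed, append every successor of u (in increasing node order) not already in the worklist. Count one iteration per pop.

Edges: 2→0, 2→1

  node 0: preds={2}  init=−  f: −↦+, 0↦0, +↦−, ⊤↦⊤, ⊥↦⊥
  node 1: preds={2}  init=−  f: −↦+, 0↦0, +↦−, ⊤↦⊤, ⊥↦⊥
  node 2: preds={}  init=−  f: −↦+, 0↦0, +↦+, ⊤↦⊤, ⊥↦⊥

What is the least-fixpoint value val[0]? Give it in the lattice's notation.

⊤

Iteration log — 3 steps:
  step 1. node 0  ⊔preds=−  new=⊤  old=−  +wl: 
  step 2. node 1  ⊔preds=−  new=⊤  old=−  +wl: 
  step 3. node 2  ⊔preds=⊥  new=−  stable

Least fixpoint reached:
  node 0: ⊤
  node 1: ⊤
  node 2: −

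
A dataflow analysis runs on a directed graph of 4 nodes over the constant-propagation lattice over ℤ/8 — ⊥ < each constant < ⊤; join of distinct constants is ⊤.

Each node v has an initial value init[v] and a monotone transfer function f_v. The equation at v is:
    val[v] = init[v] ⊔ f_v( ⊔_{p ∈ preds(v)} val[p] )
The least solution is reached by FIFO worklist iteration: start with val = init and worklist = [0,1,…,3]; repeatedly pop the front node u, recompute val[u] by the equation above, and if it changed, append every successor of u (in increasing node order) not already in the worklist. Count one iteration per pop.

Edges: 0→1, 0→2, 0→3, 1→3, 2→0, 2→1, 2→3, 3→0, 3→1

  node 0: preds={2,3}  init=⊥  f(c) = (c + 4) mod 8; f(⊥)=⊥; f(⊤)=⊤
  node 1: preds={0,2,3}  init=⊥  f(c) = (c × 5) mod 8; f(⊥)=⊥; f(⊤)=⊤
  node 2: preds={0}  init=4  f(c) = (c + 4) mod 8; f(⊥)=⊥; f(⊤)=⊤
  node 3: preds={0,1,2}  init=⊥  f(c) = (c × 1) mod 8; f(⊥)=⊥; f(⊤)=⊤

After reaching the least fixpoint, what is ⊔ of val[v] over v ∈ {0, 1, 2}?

⊤

Iteration log — 10 steps:
  step 1. node 0  ⊔preds=4  new=0  old=⊥  +wl: 
  step 2. node 1  ⊔preds=⊤  new=⊤  old=⊥  +wl: 
  step 3. node 2  ⊔preds=0  new=4  stable
  step 4. node 3  ⊔preds=⊤  new=⊤  old=⊥  +wl: 0,1
  step 5. node 0  ⊔preds=⊤  new=⊤  old=0  +wl: 2,3
  step 6. node 1  ⊔preds=⊤  new=⊤  stable
  step 7. node 2  ⊔preds=⊤  new=⊤  old=4  +wl: 0,1
  step 8. node 3  ⊔preds=⊤  new=⊤  stable
  step 9. node 0  ⊔preds=⊤  new=⊤  stable
  step 10. node 1  ⊔preds=⊤  new=⊤  stable

Least fixpoint reached:
  node 0: ⊤
  node 1: ⊤
  node 2: ⊤
  node 3: ⊤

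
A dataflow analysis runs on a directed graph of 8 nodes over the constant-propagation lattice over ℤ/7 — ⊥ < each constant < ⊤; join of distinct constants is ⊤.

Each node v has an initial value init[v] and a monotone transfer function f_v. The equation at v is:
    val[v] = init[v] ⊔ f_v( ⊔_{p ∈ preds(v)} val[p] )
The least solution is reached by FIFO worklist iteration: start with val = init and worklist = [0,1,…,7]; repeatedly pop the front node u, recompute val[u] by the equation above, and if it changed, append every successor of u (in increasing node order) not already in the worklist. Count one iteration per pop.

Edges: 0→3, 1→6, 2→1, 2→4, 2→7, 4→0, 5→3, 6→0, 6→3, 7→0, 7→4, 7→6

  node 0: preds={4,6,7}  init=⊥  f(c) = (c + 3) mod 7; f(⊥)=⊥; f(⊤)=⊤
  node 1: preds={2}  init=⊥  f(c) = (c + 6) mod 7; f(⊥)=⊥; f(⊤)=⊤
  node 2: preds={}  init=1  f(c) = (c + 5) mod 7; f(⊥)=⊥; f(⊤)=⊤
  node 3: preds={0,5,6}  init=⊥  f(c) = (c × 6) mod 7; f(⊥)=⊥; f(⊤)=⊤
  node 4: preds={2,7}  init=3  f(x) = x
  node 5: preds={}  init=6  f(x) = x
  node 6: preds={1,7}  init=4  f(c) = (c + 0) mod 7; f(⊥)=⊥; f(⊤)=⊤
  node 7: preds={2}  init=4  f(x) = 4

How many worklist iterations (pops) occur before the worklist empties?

10

Iteration log — 10 steps:
  step 1. node 0  ⊔preds=⊤  new=⊤  old=⊥  +wl: 
  step 2. node 1  ⊔preds=1  new=0  old=⊥  +wl: 
  step 3. node 2  ⊔preds=⊥  new=1  stable
  step 4. node 3  ⊔preds=⊤  new=⊤  old=⊥  +wl: 
  step 5. node 4  ⊔preds=⊤  new=⊤  old=3  +wl: 0
  step 6. node 5  ⊔preds=⊥  new=6  stable
  step 7. node 6  ⊔preds=⊤  new=⊤  old=4  +wl: 3
  step 8. node 7  ⊔preds=1  new=4  stable
  step 9. node 0  ⊔preds=⊤  new=⊤  stable
  step 10. node 3  ⊔preds=⊤  new=⊤  stable

Least fixpoint reached:
  node 0: ⊤
  node 1: 0
  node 2: 1
  node 3: ⊤
  node 4: ⊤
  node 5: 6
  node 6: ⊤
  node 7: 4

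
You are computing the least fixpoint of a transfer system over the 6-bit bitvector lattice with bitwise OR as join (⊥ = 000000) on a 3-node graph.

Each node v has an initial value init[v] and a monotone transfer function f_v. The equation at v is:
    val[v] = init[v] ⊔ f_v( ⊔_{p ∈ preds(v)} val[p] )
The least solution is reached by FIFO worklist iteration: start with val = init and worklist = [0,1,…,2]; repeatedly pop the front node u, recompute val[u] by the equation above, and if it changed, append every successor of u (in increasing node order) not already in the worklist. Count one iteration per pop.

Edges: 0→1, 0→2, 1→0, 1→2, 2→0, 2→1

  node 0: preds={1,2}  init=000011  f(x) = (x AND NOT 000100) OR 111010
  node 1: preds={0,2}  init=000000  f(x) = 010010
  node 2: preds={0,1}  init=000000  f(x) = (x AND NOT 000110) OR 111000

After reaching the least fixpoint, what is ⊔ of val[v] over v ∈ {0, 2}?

111011

Trace (5 dequeues):
  [1] u=0 | in 000000 | out 111011 | prev 000011 | push {}
  [2] u=1 | in 111011 | out 010010 | prev 000000 | push {0}
  [3] u=2 | in 111011 | out 111001 | prev 000000 | push {1}
  [4] u=0 | in 111011 | out 111011 | ==
  [5] u=1 | in 111011 | out 010010 | ==

Converged values:
  [0] 111011
  [1] 010010
  [2] 111001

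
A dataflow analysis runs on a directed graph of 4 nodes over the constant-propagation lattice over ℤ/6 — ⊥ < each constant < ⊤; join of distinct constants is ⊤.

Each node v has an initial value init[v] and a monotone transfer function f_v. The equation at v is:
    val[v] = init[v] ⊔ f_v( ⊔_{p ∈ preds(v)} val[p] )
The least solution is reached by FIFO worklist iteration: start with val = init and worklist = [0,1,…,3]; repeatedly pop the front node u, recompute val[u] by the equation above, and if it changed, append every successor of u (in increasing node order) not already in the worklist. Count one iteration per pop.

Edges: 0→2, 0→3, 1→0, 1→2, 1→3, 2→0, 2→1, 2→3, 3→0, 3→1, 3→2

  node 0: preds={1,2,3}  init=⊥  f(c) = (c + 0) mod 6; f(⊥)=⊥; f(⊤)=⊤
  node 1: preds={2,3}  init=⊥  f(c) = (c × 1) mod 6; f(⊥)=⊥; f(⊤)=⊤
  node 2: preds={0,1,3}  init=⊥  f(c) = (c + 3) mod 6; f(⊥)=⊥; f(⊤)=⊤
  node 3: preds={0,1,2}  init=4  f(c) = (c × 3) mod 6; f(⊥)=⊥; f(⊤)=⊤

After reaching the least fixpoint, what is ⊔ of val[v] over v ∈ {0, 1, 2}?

⊤

Trace (10 dequeues):
  [1] u=0 | in 4 | out 4 | prev ⊥ | push {}
  [2] u=1 | in 4 | out 4 | prev ⊥ | push {0}
  [3] u=2 | in 4 | out 1 | prev ⊥ | push {1}
  [4] u=3 | in ⊤ | out ⊤ | prev 4 | push {2}
  [5] u=0 | in ⊤ | out ⊤ | prev 4 | push {3}
  [6] u=1 | in ⊤ | out ⊤ | prev 4 | push {0}
  [7] u=2 | in ⊤ | out ⊤ | prev 1 | push {1}
  [8] u=3 | in ⊤ | out ⊤ | ==
  [9] u=0 | in ⊤ | out ⊤ | ==
  [10] u=1 | in ⊤ | out ⊤ | ==

Converged values:
  [0] ⊤
  [1] ⊤
  [2] ⊤
  [3] ⊤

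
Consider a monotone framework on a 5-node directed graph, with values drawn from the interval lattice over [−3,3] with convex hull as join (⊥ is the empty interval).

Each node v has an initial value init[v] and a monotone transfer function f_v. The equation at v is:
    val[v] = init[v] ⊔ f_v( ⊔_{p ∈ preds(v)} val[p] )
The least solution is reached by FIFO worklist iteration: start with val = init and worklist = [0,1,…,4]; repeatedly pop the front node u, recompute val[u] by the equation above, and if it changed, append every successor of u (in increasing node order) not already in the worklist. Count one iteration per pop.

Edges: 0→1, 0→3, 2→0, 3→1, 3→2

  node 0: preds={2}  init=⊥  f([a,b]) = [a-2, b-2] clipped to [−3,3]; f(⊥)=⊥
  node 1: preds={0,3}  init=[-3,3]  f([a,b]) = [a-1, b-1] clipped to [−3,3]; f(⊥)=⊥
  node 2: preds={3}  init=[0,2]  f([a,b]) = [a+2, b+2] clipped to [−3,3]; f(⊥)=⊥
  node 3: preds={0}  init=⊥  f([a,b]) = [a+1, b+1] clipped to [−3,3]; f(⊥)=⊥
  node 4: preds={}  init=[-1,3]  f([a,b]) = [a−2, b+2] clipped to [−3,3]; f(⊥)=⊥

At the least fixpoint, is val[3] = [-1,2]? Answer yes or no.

Worklist (12 pops):
  #1 pop 0: in=[0,2] → [-2,0] (was ⊥); enqueue []
  #2 pop 1: in=[-2,0] → [-3,3] (no change)
  #3 pop 2: in=⊥ → [0,2] (no change)
  #4 pop 3: in=[-2,0] → [-1,1] (was ⊥); enqueue [1,2]
  #5 pop 4: in=⊥ → [-1,3] (no change)
  #6 pop 1: in=[-2,1] → [-3,3] (no change)
  #7 pop 2: in=[-1,1] → [0,3] (was [0,2]); enqueue [0]
  #8 pop 0: in=[0,3] → [-2,1] (was [-2,0]); enqueue [1,3]
  #9 pop 1: in=[-2,1] → [-3,3] (no change)
  #10 pop 3: in=[-2,1] → [-1,2] (was [-1,1]); enqueue [1,2]
  #11 pop 1: in=[-2,2] → [-3,3] (no change)
  #12 pop 2: in=[-1,2] → [0,3] (no change)

Fixpoint:
  val[0] = [-2,1]
  val[1] = [-3,3]
  val[2] = [0,3]
  val[3] = [-1,2]
  val[4] = [-1,3]

yes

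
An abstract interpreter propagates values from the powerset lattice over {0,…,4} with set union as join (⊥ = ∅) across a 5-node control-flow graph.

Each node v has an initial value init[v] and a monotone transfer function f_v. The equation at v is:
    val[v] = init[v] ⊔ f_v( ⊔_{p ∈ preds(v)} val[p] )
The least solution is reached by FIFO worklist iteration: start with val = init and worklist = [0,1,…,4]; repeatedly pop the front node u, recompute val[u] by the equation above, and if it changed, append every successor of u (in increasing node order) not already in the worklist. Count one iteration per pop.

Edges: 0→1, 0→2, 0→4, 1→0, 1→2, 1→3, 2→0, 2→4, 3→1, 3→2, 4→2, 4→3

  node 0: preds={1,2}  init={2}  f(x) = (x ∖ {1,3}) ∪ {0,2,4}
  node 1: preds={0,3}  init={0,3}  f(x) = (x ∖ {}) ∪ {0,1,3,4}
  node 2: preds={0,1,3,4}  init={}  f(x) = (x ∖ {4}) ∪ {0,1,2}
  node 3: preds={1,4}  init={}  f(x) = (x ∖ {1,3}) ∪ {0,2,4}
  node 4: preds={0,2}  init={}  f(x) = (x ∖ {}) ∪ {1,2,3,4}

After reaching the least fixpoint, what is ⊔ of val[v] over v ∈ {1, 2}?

Worklist (9 pops):
  #1 pop 0: in={0,3} → {0,2,4} (was {2}); enqueue []
  #2 pop 1: in={0,2,4} → {0,1,2,3,4} (was {0,3}); enqueue [0]
  #3 pop 2: in={0,1,2,3,4} → {0,1,2,3} (was {}); enqueue []
  #4 pop 3: in={0,1,2,3,4} → {0,2,4} (was {}); enqueue [1,2]
  #5 pop 4: in={0,1,2,3,4} → {0,1,2,3,4} (was {}); enqueue [3]
  #6 pop 0: in={0,1,2,3,4} → {0,2,4} (no change)
  #7 pop 1: in={0,2,4} → {0,1,2,3,4} (no change)
  #8 pop 2: in={0,1,2,3,4} → {0,1,2,3} (no change)
  #9 pop 3: in={0,1,2,3,4} → {0,2,4} (no change)

Fixpoint:
  val[0] = {0,2,4}
  val[1] = {0,1,2,3,4}
  val[2] = {0,1,2,3}
  val[3] = {0,2,4}
  val[4] = {0,1,2,3,4}

{0,1,2,3,4}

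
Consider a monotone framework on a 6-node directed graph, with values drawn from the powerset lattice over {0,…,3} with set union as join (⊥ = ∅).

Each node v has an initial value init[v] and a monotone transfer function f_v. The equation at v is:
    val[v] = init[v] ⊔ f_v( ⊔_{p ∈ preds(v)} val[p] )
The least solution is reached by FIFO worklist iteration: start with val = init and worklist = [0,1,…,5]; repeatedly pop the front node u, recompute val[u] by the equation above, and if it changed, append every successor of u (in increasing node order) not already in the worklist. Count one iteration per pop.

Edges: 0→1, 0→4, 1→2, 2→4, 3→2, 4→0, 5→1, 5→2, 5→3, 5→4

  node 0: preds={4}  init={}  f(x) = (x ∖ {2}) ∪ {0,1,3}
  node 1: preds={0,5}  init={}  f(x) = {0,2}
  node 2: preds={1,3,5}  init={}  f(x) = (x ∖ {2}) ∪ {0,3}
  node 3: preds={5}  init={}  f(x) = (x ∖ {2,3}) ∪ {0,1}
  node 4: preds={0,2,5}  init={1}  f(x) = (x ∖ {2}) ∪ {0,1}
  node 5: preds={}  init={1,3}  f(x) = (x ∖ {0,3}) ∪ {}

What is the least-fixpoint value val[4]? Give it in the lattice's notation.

Worklist (8 pops):
  #1 pop 0: in={1} → {0,1,3} (was {}); enqueue []
  #2 pop 1: in={0,1,3} → {0,2} (was {}); enqueue []
  #3 pop 2: in={0,1,2,3} → {0,1,3} (was {}); enqueue []
  #4 pop 3: in={1,3} → {0,1} (was {}); enqueue [2]
  #5 pop 4: in={0,1,3} → {0,1,3} (was {1}); enqueue [0]
  #6 pop 5: in={} → {1,3} (no change)
  #7 pop 2: in={0,1,2,3} → {0,1,3} (no change)
  #8 pop 0: in={0,1,3} → {0,1,3} (no change)

Fixpoint:
  val[0] = {0,1,3}
  val[1] = {0,2}
  val[2] = {0,1,3}
  val[3] = {0,1}
  val[4] = {0,1,3}
  val[5] = {1,3}

{0,1,3}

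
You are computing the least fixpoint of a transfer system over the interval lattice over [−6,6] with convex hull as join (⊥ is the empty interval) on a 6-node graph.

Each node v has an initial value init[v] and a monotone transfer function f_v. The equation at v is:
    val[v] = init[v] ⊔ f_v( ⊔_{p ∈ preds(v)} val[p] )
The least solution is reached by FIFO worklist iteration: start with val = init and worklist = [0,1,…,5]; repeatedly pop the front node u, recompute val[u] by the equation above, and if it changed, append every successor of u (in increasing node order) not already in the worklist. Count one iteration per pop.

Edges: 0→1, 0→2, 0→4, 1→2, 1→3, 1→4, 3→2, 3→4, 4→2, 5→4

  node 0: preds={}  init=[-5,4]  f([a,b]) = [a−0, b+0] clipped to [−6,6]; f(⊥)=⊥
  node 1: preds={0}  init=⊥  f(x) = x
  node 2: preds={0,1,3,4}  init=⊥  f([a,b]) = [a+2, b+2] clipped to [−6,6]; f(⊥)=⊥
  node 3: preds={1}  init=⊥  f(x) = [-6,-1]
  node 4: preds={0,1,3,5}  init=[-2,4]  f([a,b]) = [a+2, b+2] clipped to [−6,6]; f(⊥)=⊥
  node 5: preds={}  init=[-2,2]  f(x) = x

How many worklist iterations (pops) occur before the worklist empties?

7

Trace (7 dequeues):
  [1] u=0 | in ⊥ | out [-5,4] | ==
  [2] u=1 | in [-5,4] | out [-5,4] | prev ⊥ | push {}
  [3] u=2 | in [-5,4] | out [-3,6] | prev ⊥ | push {}
  [4] u=3 | in [-5,4] | out [-6,-1] | prev ⊥ | push {2}
  [5] u=4 | in [-6,4] | out [-4,6] | prev [-2,4] | push {}
  [6] u=5 | in ⊥ | out [-2,2] | ==
  [7] u=2 | in [-6,6] | out [-4,6] | prev [-3,6] | push {}

Converged values:
  [0] [-5,4]
  [1] [-5,4]
  [2] [-4,6]
  [3] [-6,-1]
  [4] [-4,6]
  [5] [-2,2]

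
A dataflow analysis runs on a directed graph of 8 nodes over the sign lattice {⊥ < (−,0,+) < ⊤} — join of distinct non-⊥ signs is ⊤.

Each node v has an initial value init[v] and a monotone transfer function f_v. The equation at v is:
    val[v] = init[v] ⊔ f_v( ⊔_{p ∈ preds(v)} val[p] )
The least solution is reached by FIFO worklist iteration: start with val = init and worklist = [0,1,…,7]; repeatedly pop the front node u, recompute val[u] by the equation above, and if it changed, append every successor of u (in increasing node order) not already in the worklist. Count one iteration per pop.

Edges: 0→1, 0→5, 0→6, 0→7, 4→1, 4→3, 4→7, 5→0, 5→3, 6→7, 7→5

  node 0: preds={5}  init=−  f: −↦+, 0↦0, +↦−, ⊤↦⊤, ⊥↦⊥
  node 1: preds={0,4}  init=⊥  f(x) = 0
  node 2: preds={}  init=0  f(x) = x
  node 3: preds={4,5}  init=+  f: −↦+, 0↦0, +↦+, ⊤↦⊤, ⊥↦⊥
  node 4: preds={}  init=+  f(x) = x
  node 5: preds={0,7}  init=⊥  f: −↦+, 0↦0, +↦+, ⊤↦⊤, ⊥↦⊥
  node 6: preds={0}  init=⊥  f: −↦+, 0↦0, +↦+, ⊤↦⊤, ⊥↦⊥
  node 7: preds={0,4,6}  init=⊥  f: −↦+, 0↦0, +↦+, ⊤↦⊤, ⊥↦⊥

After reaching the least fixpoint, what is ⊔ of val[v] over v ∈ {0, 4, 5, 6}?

⊤

Worklist (17 pops):
  #1 pop 0: in=⊥ → − (no change)
  #2 pop 1: in=⊤ → 0 (was ⊥); enqueue []
  #3 pop 2: in=⊥ → 0 (no change)
  #4 pop 3: in=+ → + (no change)
  #5 pop 4: in=⊥ → + (no change)
  #6 pop 5: in=− → + (was ⊥); enqueue [0,3]
  #7 pop 6: in=− → + (was ⊥); enqueue []
  #8 pop 7: in=⊤ → ⊤ (was ⊥); enqueue [5]
  #9 pop 0: in=+ → − (no change)
  #10 pop 3: in=+ → + (no change)
  #11 pop 5: in=⊤ → ⊤ (was +); enqueue [0,3]
  #12 pop 0: in=⊤ → ⊤ (was −); enqueue [1,5,6,7]
  #13 pop 3: in=⊤ → ⊤ (was +); enqueue []
  #14 pop 1: in=⊤ → 0 (no change)
  #15 pop 5: in=⊤ → ⊤ (no change)
  #16 pop 6: in=⊤ → ⊤ (was +); enqueue []
  #17 pop 7: in=⊤ → ⊤ (no change)

Fixpoint:
  val[0] = ⊤
  val[1] = 0
  val[2] = 0
  val[3] = ⊤
  val[4] = +
  val[5] = ⊤
  val[6] = ⊤
  val[7] = ⊤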